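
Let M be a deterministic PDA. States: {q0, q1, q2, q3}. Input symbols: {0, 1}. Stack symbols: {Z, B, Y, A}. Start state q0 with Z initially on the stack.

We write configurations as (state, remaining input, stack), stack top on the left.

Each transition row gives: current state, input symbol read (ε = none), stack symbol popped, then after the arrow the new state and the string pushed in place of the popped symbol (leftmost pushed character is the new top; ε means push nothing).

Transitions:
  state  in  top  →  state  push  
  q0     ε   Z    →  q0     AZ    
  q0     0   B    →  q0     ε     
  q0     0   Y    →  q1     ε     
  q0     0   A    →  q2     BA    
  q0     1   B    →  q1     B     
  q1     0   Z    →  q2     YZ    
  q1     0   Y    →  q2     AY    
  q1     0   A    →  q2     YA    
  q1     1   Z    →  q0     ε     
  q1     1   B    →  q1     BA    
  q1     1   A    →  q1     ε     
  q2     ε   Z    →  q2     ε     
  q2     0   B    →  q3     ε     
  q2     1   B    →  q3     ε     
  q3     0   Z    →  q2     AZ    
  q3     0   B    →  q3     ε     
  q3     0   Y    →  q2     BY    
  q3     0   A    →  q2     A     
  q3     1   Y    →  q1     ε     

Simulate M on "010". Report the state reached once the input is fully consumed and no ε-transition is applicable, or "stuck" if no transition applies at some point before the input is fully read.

q2

(q0, 010, Z)
  ε-move, top Z: go to q0, push AZ → (q0, 010, AZ)
  read 0, top A: go to q2, push BA → (q2, 10, BAZ)
  read 1, top B: go to q3, push ε → (q3, 0, AZ)
  read 0, top A: go to q2, push A → (q2, ε, AZ)
All input consumed; M is in state q2.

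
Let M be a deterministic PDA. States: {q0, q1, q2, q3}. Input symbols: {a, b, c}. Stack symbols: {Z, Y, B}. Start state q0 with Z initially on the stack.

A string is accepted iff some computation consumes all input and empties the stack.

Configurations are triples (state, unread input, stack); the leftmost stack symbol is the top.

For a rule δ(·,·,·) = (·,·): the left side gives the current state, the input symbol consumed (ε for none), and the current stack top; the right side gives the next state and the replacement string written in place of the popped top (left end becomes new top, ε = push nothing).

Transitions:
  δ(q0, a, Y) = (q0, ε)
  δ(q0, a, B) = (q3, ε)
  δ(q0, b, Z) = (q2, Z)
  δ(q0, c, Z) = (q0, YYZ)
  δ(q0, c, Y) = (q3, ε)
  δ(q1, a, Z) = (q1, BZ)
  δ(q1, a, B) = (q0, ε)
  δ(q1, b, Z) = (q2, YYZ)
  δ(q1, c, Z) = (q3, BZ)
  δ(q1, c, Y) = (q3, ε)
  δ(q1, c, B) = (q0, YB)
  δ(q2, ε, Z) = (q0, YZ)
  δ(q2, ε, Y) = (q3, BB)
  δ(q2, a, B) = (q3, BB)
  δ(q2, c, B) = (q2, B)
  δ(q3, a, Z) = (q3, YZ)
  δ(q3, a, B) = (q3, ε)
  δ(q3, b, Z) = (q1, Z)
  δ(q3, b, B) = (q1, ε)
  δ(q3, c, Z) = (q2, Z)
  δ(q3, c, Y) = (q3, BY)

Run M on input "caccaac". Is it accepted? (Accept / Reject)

(q0, caccaac, Z)
  read c, top Z: go to q0, push YYZ → (q0, accaac, YYZ)
  read a, top Y: go to q0, push ε → (q0, ccaac, YZ)
  read c, top Y: go to q3, push ε → (q3, caac, Z)
  read c, top Z: go to q2, push Z → (q2, aac, Z)
  ε-move, top Z: go to q0, push YZ → (q0, aac, YZ)
  read a, top Y: go to q0, push ε → (q0, ac, Z)
No transition applies at (q0, ac, Z); input not fully consumed.

Reject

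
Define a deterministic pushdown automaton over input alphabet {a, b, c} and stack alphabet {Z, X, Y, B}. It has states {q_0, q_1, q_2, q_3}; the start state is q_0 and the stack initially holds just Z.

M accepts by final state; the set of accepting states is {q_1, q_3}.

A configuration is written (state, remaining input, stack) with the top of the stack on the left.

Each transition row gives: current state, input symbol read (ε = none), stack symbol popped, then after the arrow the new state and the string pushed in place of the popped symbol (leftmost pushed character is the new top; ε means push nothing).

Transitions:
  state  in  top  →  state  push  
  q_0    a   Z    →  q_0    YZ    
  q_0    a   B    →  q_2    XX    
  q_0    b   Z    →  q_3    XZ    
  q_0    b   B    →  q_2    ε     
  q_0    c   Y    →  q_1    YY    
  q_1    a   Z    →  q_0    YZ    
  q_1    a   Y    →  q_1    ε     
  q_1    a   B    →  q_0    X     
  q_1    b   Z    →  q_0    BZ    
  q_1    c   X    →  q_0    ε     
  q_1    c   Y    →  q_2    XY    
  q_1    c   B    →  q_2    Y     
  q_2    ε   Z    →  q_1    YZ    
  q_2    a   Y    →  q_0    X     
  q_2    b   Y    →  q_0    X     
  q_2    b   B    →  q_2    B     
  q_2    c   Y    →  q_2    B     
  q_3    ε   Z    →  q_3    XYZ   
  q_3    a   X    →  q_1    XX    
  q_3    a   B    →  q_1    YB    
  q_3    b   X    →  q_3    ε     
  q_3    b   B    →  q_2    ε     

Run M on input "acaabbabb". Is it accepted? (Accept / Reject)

(q_0, acaabbabb, Z)
  read a, top Z: go to q_0, push YZ → (q_0, caabbabb, YZ)
  read c, top Y: go to q_1, push YY → (q_1, aabbabb, YYZ)
  read a, top Y: go to q_1, push ε → (q_1, abbabb, YZ)
  read a, top Y: go to q_1, push ε → (q_1, bbabb, Z)
  read b, top Z: go to q_0, push BZ → (q_0, babb, BZ)
  read b, top B: go to q_2, push ε → (q_2, abb, Z)
  ε-move, top Z: go to q_1, push YZ → (q_1, abb, YZ)
  read a, top Y: go to q_1, push ε → (q_1, bb, Z)
  read b, top Z: go to q_0, push BZ → (q_0, b, BZ)
  read b, top B: go to q_2, push ε → (q_2, ε, Z)
  ε-move, top Z: go to q_1, push YZ → (q_1, ε, YZ)
All input consumed; state q_1 ∈ F.

Accept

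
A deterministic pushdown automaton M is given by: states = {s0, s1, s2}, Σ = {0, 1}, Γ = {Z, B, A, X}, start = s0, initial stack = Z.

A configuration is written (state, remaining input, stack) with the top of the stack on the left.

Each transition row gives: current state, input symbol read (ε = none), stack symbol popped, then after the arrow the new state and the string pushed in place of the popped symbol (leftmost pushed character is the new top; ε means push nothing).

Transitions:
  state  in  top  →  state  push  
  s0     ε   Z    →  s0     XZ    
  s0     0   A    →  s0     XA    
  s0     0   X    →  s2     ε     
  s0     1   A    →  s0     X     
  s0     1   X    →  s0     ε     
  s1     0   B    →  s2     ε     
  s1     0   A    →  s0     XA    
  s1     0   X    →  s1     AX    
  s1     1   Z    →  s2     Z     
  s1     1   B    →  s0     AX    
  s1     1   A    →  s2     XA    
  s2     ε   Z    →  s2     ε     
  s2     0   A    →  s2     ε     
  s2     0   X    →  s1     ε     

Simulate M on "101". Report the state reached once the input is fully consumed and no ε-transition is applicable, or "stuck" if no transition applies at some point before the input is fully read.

(s0, 101, Z)
  ε-move, top Z: go to s0, push XZ → (s0, 101, XZ)
  read 1, top X: go to s0, push ε → (s0, 01, Z)
  ε-move, top Z: go to s0, push XZ → (s0, 01, XZ)
  read 0, top X: go to s2, push ε → (s2, 1, Z)
  ε-move, top Z: go to s2, push ε → (s2, 1, ε)
No transition for (s2, 1, top ε); M blocks with input 1 remaining.

stuck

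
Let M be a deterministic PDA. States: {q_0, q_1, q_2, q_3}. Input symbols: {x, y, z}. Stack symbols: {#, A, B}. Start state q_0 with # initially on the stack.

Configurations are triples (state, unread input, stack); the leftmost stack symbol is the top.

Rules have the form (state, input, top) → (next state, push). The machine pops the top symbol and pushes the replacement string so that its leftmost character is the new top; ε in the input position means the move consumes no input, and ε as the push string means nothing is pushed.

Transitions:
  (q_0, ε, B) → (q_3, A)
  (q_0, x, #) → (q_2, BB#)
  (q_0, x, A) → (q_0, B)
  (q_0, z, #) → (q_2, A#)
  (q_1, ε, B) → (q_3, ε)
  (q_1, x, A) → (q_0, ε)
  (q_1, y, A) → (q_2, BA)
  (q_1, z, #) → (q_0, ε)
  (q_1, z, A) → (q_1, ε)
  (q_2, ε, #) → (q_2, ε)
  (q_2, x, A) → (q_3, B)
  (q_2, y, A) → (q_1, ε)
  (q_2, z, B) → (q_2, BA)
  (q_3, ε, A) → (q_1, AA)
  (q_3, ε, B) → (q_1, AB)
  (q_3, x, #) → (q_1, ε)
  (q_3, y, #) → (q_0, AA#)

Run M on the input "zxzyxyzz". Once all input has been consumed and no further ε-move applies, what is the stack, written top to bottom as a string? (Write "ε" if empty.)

(q_0, zxzyxyzz, #)
  read z, top #: go to q_2, push A# → (q_2, xzyxyzz, A#)
  read x, top A: go to q_3, push B → (q_3, zyxyzz, B#)
  ε-move, top B: go to q_1, push AB → (q_1, zyxyzz, AB#)
  read z, top A: go to q_1, push ε → (q_1, yxyzz, B#)
  ε-move, top B: go to q_3, push ε → (q_3, yxyzz, #)
  read y, top #: go to q_0, push AA# → (q_0, xyzz, AA#)
  read x, top A: go to q_0, push B → (q_0, yzz, BA#)
  ε-move, top B: go to q_3, push A → (q_3, yzz, AA#)
  ε-move, top A: go to q_1, push AA → (q_1, yzz, AAA#)
  read y, top A: go to q_2, push BA → (q_2, zz, BAAA#)
  read z, top B: go to q_2, push BA → (q_2, z, BAAAA#)
  read z, top B: go to q_2, push BA → (q_2, ε, BAAAAA#)
All input consumed in state q_2 with stack BAAAAA#.

BAAAAA#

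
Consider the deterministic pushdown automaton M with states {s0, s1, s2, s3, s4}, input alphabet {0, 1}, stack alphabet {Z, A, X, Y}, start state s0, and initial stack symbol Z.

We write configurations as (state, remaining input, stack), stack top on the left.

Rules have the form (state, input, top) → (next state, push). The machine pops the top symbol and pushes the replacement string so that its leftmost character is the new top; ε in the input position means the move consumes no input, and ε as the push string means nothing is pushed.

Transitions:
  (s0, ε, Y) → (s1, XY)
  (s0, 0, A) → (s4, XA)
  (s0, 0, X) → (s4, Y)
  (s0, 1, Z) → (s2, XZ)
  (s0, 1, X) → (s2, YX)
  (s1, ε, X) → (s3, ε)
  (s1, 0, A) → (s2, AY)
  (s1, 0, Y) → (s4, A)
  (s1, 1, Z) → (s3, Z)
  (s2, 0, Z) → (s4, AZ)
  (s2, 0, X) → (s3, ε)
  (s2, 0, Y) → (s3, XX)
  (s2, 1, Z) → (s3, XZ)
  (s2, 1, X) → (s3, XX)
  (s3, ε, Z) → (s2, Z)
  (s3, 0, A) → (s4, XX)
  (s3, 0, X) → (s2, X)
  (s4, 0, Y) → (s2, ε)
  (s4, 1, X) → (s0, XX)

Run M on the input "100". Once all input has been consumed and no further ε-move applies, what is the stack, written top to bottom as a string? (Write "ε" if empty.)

(s0, 100, Z)
  read 1, top Z: go to s2, push XZ → (s2, 00, XZ)
  read 0, top X: go to s3, push ε → (s3, 0, Z)
  ε-move, top Z: go to s2, push Z → (s2, 0, Z)
  read 0, top Z: go to s4, push AZ → (s4, ε, AZ)
All input consumed in state s4 with stack AZ.

AZ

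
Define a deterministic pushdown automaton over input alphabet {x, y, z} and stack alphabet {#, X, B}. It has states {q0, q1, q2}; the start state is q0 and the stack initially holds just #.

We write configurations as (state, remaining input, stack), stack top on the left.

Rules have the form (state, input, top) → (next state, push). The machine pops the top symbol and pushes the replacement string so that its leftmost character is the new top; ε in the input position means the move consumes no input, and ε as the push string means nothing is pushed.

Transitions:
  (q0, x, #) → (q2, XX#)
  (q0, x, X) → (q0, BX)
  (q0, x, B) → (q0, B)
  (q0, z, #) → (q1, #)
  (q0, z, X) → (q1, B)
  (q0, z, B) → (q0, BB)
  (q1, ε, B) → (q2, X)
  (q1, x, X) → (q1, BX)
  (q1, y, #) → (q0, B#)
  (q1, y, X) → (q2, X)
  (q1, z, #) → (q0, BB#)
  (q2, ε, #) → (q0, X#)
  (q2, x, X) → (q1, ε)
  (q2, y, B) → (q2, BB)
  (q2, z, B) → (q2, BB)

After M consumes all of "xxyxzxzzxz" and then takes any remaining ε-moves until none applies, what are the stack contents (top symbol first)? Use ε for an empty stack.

(q0, xxyxzxzzxz, #) ⊢ (q2, xyxzxzzxz, XX#) ⊢ (q1, yxzxzzxz, X#) ⊢ (q2, xzxzzxz, X#) ⊢ (q1, zxzzxz, #) ⊢ (q0, xzzxz, BB#) ⊢ (q0, zzxz, BB#) ⊢ (q0, zxz, BBB#) ⊢ (q0, xz, BBBB#) ⊢ (q0, z, BBBB#) ⊢ (q0, ε, BBBBB#)
All input consumed in state q0 with stack BBBBB#.

BBBBB#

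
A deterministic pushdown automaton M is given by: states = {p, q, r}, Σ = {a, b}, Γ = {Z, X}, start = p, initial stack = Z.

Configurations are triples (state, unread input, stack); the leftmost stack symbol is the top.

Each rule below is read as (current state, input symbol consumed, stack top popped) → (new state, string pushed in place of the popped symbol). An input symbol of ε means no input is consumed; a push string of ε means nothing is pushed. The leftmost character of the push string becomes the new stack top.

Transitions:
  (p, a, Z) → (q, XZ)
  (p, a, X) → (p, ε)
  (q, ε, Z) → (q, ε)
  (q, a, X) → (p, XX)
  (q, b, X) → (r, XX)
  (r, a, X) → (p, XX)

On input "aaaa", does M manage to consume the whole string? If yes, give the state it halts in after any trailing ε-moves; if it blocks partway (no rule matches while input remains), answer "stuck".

p

(p, aaaa, Z) ⊢ (q, aaa, XZ) ⊢ (p, aa, XXZ) ⊢ (p, a, XZ) ⊢ (p, ε, Z)
All input consumed; M is in state p.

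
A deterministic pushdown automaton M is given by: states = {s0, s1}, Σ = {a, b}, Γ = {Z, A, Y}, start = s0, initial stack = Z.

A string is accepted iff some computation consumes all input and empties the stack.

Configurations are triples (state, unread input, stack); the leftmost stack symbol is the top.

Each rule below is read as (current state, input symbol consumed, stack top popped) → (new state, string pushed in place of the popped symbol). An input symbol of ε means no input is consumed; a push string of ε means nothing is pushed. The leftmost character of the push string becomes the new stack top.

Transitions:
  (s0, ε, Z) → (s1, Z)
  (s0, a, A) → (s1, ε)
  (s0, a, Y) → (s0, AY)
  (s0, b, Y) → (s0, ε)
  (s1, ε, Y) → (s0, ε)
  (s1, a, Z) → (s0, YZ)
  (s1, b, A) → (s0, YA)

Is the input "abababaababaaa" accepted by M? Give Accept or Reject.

(s0, abababaababaaa, Z)
  ε-move, top Z: go to s1, push Z → (s1, abababaababaaa, Z)
  read a, top Z: go to s0, push YZ → (s0, bababaababaaa, YZ)
  read b, top Y: go to s0, push ε → (s0, ababaababaaa, Z)
  ε-move, top Z: go to s1, push Z → (s1, ababaababaaa, Z)
  read a, top Z: go to s0, push YZ → (s0, babaababaaa, YZ)
  read b, top Y: go to s0, push ε → (s0, abaababaaa, Z)
  ε-move, top Z: go to s1, push Z → (s1, abaababaaa, Z)
  read a, top Z: go to s0, push YZ → (s0, baababaaa, YZ)
  read b, top Y: go to s0, push ε → (s0, aababaaa, Z)
  ε-move, top Z: go to s1, push Z → (s1, aababaaa, Z)
  read a, top Z: go to s0, push YZ → (s0, ababaaa, YZ)
  read a, top Y: go to s0, push AY → (s0, babaaa, AYZ)
No transition applies at (s0, babaaa, AYZ); input not fully consumed.

Reject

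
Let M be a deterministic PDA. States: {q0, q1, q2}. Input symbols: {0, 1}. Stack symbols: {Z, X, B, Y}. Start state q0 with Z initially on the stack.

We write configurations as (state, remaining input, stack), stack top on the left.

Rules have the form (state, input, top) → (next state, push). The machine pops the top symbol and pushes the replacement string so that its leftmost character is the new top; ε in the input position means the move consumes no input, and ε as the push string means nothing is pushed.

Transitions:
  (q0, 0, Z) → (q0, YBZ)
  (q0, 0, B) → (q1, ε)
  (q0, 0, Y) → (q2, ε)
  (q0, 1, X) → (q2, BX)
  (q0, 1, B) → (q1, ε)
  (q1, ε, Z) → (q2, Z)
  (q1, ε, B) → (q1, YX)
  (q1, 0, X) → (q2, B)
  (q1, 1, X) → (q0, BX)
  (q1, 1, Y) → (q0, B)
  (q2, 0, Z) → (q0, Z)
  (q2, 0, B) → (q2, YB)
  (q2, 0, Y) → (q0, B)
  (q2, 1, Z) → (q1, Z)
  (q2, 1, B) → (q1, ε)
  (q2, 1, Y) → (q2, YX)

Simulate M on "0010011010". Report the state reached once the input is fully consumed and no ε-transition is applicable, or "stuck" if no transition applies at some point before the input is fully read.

(q0, 0010011010, Z)
  read 0, top Z: go to q0, push YBZ → (q0, 010011010, YBZ)
  read 0, top Y: go to q2, push ε → (q2, 10011010, BZ)
  read 1, top B: go to q1, push ε → (q1, 0011010, Z)
  ε-move, top Z: go to q2, push Z → (q2, 0011010, Z)
  read 0, top Z: go to q0, push Z → (q0, 011010, Z)
  read 0, top Z: go to q0, push YBZ → (q0, 11010, YBZ)
No transition for (q0, 1, top Y); M blocks with input 11010 remaining.

stuck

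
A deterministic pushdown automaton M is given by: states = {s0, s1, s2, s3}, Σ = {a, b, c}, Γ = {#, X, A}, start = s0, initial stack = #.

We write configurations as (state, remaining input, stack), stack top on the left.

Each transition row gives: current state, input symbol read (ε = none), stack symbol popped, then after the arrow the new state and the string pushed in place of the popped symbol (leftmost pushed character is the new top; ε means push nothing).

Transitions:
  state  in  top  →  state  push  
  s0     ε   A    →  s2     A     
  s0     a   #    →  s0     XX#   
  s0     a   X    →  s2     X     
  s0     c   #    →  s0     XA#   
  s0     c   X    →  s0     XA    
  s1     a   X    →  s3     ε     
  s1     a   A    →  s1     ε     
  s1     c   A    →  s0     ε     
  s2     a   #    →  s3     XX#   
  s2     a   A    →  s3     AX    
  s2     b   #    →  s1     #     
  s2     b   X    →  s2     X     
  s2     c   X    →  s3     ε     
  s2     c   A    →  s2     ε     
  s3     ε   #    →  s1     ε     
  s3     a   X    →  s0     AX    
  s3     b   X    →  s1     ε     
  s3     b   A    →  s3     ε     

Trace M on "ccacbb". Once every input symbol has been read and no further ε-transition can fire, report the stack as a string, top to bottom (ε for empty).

ε

(s0, ccacbb, #)
  read c, top #: go to s0, push XA# → (s0, cacbb, XA#)
  read c, top X: go to s0, push XA → (s0, acbb, XAA#)
  read a, top X: go to s2, push X → (s2, cbb, XAA#)
  read c, top X: go to s3, push ε → (s3, bb, AA#)
  read b, top A: go to s3, push ε → (s3, b, A#)
  read b, top A: go to s3, push ε → (s3, ε, #)
  ε-move, top #: go to s1, push ε → (s1, ε, ε)
All input consumed in state s1 with stack ε.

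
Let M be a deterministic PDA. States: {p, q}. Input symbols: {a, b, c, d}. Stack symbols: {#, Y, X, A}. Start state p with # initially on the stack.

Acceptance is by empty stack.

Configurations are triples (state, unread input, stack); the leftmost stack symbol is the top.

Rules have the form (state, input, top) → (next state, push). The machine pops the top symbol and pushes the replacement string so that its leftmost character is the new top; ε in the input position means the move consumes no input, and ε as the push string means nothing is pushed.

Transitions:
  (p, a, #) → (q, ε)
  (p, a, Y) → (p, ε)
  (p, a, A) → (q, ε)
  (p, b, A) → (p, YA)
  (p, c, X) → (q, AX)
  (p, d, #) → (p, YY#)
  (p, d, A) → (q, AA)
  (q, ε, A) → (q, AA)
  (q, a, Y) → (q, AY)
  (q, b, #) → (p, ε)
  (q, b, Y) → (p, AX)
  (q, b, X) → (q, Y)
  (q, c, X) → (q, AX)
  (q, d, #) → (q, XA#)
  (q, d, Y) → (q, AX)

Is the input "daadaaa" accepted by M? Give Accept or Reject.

Accept

(p, daadaaa, #)
  read d, top #: go to p, push YY# → (p, aadaaa, YY#)
  read a, top Y: go to p, push ε → (p, adaaa, Y#)
  read a, top Y: go to p, push ε → (p, daaa, #)
  read d, top #: go to p, push YY# → (p, aaa, YY#)
  read a, top Y: go to p, push ε → (p, aa, Y#)
  read a, top Y: go to p, push ε → (p, a, #)
  read a, top #: go to q, push ε → (q, ε, ε)
All input consumed and the stack is empty.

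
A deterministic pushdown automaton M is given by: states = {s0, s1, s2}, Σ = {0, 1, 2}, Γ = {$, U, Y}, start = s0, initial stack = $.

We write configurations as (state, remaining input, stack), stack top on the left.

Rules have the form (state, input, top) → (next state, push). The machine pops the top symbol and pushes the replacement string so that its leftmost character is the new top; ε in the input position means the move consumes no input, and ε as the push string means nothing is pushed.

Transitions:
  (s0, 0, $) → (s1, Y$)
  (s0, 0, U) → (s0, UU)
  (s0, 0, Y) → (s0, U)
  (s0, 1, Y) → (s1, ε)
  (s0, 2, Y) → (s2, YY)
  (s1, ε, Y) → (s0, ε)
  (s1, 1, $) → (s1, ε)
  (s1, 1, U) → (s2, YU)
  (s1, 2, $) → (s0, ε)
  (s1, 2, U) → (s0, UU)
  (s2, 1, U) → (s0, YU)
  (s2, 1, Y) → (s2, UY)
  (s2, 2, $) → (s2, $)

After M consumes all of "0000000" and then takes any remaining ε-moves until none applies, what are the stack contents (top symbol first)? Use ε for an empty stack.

$

(s0, 0000000, $)
  read 0, top $: go to s1, push Y$ → (s1, 000000, Y$)
  ε-move, top Y: go to s0, push ε → (s0, 000000, $)
  read 0, top $: go to s1, push Y$ → (s1, 00000, Y$)
  ε-move, top Y: go to s0, push ε → (s0, 00000, $)
  read 0, top $: go to s1, push Y$ → (s1, 0000, Y$)
  ε-move, top Y: go to s0, push ε → (s0, 0000, $)
  read 0, top $: go to s1, push Y$ → (s1, 000, Y$)
  ε-move, top Y: go to s0, push ε → (s0, 000, $)
  read 0, top $: go to s1, push Y$ → (s1, 00, Y$)
  ε-move, top Y: go to s0, push ε → (s0, 00, $)
  read 0, top $: go to s1, push Y$ → (s1, 0, Y$)
  ε-move, top Y: go to s0, push ε → (s0, 0, $)
  read 0, top $: go to s1, push Y$ → (s1, ε, Y$)
  ε-move, top Y: go to s0, push ε → (s0, ε, $)
All input consumed in state s0 with stack $.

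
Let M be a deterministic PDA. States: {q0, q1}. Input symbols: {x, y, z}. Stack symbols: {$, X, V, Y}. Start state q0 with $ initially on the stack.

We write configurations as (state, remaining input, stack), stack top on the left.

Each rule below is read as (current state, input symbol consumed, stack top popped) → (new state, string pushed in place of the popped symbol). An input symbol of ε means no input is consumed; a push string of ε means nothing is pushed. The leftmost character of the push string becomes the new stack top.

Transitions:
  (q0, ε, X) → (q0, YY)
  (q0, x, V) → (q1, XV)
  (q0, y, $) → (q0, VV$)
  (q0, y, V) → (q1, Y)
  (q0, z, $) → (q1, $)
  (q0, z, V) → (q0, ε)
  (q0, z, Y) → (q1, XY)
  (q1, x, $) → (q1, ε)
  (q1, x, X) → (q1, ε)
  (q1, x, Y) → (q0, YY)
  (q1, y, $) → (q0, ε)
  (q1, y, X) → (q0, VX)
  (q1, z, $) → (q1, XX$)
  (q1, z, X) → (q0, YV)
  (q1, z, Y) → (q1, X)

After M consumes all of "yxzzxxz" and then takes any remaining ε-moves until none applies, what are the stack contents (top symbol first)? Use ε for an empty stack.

XYYVVV$

(q0, yxzzxxz, $) ⊢ (q0, xzzxxz, VV$) ⊢ (q1, zzxxz, XVV$) ⊢ (q0, zxxz, YVVV$) ⊢ (q1, xxz, XYVVV$) ⊢ (q1, xz, YVVV$) ⊢ (q0, z, YYVVV$) ⊢ (q1, ε, XYYVVV$)
All input consumed in state q1 with stack XYYVVV$.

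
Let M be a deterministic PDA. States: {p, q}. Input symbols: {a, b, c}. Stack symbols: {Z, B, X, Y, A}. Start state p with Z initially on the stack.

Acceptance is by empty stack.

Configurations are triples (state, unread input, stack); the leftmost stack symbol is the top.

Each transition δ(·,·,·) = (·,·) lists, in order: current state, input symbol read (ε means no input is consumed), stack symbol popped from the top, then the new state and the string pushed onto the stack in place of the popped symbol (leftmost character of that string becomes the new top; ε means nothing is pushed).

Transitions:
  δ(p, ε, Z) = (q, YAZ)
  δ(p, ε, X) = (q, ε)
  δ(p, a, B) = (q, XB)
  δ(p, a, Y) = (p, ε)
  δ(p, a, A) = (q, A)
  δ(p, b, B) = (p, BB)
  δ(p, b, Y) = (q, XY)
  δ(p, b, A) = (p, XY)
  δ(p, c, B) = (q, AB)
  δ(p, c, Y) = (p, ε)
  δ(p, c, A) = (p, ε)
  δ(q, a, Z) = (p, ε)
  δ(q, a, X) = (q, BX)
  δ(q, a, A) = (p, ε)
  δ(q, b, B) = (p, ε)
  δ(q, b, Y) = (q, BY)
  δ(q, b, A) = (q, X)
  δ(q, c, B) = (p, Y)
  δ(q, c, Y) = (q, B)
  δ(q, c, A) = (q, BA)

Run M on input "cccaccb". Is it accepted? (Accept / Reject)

Reject

(p, cccaccb, Z)
  ε-move, top Z: go to q, push YAZ → (q, cccaccb, YAZ)
  read c, top Y: go to q, push B → (q, ccaccb, BAZ)
  read c, top B: go to p, push Y → (p, caccb, YAZ)
  read c, top Y: go to p, push ε → (p, accb, AZ)
  read a, top A: go to q, push A → (q, ccb, AZ)
  read c, top A: go to q, push BA → (q, cb, BAZ)
  read c, top B: go to p, push Y → (p, b, YAZ)
  read b, top Y: go to q, push XY → (q, ε, XYAZ)
All input consumed; stack is XYAZ, not empty, and no further ε-move applies.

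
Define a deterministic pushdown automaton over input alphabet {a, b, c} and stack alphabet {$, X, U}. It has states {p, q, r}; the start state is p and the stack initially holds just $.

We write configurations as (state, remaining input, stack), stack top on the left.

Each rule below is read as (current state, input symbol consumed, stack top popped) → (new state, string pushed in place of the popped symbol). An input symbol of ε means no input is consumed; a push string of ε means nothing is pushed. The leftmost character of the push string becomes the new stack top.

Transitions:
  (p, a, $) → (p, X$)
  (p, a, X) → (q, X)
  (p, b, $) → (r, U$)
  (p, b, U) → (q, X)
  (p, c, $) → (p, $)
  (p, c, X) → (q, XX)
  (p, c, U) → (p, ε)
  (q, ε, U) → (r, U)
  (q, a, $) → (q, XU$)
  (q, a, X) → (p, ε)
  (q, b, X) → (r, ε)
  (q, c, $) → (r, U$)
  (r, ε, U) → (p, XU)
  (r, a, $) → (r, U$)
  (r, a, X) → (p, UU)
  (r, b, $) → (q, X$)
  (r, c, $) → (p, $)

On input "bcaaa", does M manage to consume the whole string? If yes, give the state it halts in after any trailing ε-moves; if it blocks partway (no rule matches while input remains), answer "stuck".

p

(p, bcaaa, $)
  read b, top $: go to r, push U$ → (r, caaa, U$)
  ε-move, top U: go to p, push XU → (p, caaa, XU$)
  read c, top X: go to q, push XX → (q, aaa, XXU$)
  read a, top X: go to p, push ε → (p, aa, XU$)
  read a, top X: go to q, push X → (q, a, XU$)
  read a, top X: go to p, push ε → (p, ε, U$)
All input consumed; M is in state p.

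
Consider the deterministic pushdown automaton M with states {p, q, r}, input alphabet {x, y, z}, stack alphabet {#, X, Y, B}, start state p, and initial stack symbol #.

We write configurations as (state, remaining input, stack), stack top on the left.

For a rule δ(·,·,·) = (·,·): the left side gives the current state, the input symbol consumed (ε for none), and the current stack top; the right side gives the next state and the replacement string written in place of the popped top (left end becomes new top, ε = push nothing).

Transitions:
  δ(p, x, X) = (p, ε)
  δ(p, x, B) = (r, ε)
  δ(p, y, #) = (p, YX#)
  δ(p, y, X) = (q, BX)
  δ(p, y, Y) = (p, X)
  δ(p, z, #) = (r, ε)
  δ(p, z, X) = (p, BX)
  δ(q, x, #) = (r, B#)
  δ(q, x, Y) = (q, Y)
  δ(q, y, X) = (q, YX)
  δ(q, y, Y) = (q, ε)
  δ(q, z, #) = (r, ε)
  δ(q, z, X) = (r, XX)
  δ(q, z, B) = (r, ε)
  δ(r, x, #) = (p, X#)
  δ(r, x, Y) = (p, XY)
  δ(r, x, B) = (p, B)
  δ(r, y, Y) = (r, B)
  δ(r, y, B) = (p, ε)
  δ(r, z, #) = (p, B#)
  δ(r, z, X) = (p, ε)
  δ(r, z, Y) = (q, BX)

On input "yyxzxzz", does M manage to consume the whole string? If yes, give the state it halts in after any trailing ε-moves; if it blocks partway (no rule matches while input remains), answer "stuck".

(p, yyxzxzz, #)
  read y, top #: go to p, push YX# → (p, yxzxzz, YX#)
  read y, top Y: go to p, push X → (p, xzxzz, XX#)
  read x, top X: go to p, push ε → (p, zxzz, X#)
  read z, top X: go to p, push BX → (p, xzz, BX#)
  read x, top B: go to r, push ε → (r, zz, X#)
  read z, top X: go to p, push ε → (p, z, #)
  read z, top #: go to r, push ε → (r, ε, ε)
All input consumed; M is in state r.

r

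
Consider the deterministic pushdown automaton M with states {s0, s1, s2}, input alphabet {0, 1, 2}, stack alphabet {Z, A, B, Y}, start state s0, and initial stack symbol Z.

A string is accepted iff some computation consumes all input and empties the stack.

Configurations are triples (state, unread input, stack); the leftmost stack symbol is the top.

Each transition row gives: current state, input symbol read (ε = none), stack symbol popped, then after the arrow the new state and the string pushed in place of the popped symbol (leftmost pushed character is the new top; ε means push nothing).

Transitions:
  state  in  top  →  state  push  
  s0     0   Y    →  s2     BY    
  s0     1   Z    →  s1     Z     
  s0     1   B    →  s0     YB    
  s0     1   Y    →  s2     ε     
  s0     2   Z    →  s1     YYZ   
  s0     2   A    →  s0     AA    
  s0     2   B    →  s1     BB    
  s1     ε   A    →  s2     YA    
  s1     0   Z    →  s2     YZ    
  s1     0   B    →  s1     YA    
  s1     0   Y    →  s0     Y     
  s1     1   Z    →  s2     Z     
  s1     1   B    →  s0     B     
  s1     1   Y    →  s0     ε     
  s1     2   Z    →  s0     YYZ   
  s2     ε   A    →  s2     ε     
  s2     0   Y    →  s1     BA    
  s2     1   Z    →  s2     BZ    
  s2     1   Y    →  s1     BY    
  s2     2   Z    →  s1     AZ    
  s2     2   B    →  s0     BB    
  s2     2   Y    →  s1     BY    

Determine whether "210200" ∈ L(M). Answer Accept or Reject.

(s0, 210200, Z)
  read 2, top Z: go to s1, push YYZ → (s1, 10200, YYZ)
  read 1, top Y: go to s0, push ε → (s0, 0200, YZ)
  read 0, top Y: go to s2, push BY → (s2, 200, BYZ)
  read 2, top B: go to s0, push BB → (s0, 00, BBYZ)
No transition applies at (s0, 00, BBYZ); input not fully consumed.

Reject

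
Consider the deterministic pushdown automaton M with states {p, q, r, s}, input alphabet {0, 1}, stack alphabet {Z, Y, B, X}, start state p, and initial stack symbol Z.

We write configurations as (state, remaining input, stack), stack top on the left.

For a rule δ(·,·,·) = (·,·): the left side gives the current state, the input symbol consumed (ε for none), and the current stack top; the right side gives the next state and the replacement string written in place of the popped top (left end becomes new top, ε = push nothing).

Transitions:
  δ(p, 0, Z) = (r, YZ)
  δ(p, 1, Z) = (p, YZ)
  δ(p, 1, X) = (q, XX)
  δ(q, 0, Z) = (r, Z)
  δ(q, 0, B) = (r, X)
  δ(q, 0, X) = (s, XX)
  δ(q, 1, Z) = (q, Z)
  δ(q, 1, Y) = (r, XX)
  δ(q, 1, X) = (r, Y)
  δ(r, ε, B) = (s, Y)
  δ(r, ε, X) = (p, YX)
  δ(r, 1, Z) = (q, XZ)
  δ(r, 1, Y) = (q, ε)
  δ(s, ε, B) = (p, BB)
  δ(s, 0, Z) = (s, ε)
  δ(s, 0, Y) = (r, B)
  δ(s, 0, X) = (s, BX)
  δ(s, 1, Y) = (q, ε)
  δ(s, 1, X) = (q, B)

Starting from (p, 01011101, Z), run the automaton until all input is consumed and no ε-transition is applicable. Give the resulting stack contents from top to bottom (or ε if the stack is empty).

XZ

(p, 01011101, Z)
  read 0, top Z: go to r, push YZ → (r, 1011101, YZ)
  read 1, top Y: go to q, push ε → (q, 011101, Z)
  read 0, top Z: go to r, push Z → (r, 11101, Z)
  read 1, top Z: go to q, push XZ → (q, 1101, XZ)
  read 1, top X: go to r, push Y → (r, 101, YZ)
  read 1, top Y: go to q, push ε → (q, 01, Z)
  read 0, top Z: go to r, push Z → (r, 1, Z)
  read 1, top Z: go to q, push XZ → (q, ε, XZ)
All input consumed in state q with stack XZ.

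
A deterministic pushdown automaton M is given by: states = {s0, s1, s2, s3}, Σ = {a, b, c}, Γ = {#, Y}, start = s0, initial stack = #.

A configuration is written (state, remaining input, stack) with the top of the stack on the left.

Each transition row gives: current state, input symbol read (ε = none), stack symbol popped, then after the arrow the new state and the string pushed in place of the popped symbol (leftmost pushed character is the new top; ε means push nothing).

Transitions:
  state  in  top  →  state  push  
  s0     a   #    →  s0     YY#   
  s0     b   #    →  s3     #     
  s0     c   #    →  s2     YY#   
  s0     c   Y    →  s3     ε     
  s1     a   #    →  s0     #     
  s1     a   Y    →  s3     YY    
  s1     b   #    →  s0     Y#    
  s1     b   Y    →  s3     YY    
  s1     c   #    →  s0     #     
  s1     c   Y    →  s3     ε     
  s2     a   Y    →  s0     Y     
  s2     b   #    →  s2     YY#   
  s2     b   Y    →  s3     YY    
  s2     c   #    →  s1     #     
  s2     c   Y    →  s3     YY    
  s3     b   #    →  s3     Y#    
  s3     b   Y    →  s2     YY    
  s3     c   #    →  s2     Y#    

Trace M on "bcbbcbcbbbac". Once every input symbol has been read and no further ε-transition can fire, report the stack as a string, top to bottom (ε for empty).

(s0, bcbbcbcbbbac, #) ⊢ (s3, cbbcbcbbbac, #) ⊢ (s2, bbcbcbbbac, Y#) ⊢ (s3, bcbcbbbac, YY#) ⊢ (s2, cbcbbbac, YYY#) ⊢ (s3, bcbbbac, YYYY#) ⊢ (s2, cbbbac, YYYYY#) ⊢ (s3, bbbac, YYYYYY#) ⊢ (s2, bbac, YYYYYYY#) ⊢ (s3, bac, YYYYYYYY#) ⊢ (s2, ac, YYYYYYYYY#) ⊢ (s0, c, YYYYYYYYY#) ⊢ (s3, ε, YYYYYYYY#)
All input consumed in state s3 with stack YYYYYYYY#.

YYYYYYYY#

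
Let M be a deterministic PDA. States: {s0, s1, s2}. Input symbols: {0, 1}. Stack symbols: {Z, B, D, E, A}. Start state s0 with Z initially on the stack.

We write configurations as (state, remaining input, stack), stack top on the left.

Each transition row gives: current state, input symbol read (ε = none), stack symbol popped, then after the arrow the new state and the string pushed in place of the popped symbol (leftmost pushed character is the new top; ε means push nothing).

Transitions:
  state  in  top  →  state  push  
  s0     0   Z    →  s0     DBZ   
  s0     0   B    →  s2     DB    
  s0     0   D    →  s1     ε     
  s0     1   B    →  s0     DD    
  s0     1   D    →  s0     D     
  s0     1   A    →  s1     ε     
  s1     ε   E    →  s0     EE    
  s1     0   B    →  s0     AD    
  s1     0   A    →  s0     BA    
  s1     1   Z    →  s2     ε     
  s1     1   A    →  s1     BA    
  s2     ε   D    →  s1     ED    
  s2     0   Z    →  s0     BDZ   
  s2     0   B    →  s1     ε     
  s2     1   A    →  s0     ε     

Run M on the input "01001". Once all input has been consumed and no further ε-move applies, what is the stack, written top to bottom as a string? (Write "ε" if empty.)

DZ

(s0, 01001, Z)
  read 0, top Z: go to s0, push DBZ → (s0, 1001, DBZ)
  read 1, top D: go to s0, push D → (s0, 001, DBZ)
  read 0, top D: go to s1, push ε → (s1, 01, BZ)
  read 0, top B: go to s0, push AD → (s0, 1, ADZ)
  read 1, top A: go to s1, push ε → (s1, ε, DZ)
All input consumed in state s1 with stack DZ.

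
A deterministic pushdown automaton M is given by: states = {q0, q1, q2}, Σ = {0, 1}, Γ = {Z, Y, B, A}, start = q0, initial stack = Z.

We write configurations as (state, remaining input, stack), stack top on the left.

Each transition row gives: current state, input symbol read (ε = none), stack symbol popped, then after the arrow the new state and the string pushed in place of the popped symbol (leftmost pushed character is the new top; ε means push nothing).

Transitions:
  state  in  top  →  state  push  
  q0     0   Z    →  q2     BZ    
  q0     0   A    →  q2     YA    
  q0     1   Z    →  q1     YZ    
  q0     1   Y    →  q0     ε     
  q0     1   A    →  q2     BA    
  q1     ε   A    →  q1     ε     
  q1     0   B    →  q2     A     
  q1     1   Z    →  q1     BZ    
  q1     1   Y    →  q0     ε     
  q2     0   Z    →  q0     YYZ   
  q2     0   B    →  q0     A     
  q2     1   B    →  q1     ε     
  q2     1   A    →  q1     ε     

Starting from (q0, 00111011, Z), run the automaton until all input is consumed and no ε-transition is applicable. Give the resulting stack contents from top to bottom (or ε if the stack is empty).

(q0, 00111011, Z) ⊢ (q2, 0111011, BZ) ⊢ (q0, 111011, AZ) ⊢ (q2, 11011, BAZ) ⊢ (q1, 1011, AZ) ⊢ (q1, 1011, Z) ⊢ (q1, 011, BZ) ⊢ (q2, 11, AZ) ⊢ (q1, 1, Z) ⊢ (q1, ε, BZ)
All input consumed in state q1 with stack BZ.

BZ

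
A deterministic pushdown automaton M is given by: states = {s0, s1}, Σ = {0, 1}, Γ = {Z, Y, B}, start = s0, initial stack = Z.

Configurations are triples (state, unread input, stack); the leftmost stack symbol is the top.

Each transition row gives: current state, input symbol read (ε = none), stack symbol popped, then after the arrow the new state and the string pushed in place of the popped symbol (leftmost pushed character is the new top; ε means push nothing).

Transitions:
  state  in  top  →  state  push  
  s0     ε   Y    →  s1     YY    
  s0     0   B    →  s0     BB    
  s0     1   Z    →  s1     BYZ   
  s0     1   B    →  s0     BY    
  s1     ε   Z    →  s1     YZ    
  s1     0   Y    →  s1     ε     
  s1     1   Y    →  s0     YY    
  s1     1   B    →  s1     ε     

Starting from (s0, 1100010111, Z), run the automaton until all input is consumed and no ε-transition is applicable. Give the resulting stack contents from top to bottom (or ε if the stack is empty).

YYYYYYYYZ

(s0, 1100010111, Z)
  read 1, top Z: go to s1, push BYZ → (s1, 100010111, BYZ)
  read 1, top B: go to s1, push ε → (s1, 00010111, YZ)
  read 0, top Y: go to s1, push ε → (s1, 0010111, Z)
  ε-move, top Z: go to s1, push YZ → (s1, 0010111, YZ)
  read 0, top Y: go to s1, push ε → (s1, 010111, Z)
  ε-move, top Z: go to s1, push YZ → (s1, 010111, YZ)
  read 0, top Y: go to s1, push ε → (s1, 10111, Z)
  ε-move, top Z: go to s1, push YZ → (s1, 10111, YZ)
  read 1, top Y: go to s0, push YY → (s0, 0111, YYZ)
  ε-move, top Y: go to s1, push YY → (s1, 0111, YYYZ)
  read 0, top Y: go to s1, push ε → (s1, 111, YYZ)
  read 1, top Y: go to s0, push YY → (s0, 11, YYYZ)
  ε-move, top Y: go to s1, push YY → (s1, 11, YYYYZ)
  read 1, top Y: go to s0, push YY → (s0, 1, YYYYYZ)
  ε-move, top Y: go to s1, push YY → (s1, 1, YYYYYYZ)
  read 1, top Y: go to s0, push YY → (s0, ε, YYYYYYYZ)
  ε-move, top Y: go to s1, push YY → (s1, ε, YYYYYYYYZ)
All input consumed in state s1 with stack YYYYYYYYZ.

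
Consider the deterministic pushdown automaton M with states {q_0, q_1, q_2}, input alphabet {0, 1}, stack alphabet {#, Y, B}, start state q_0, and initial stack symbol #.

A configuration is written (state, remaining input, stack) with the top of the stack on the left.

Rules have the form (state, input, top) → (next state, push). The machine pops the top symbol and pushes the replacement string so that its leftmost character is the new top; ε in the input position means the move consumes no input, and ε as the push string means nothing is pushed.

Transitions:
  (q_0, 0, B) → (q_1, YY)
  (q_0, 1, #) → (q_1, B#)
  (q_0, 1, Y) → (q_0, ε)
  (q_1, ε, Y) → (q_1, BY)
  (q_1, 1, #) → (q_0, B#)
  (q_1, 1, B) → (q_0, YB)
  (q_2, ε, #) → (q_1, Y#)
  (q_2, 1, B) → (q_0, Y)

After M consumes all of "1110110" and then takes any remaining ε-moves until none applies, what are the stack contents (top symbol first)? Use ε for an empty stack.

(q_0, 1110110, #)
  read 1, top #: go to q_1, push B# → (q_1, 110110, B#)
  read 1, top B: go to q_0, push YB → (q_0, 10110, YB#)
  read 1, top Y: go to q_0, push ε → (q_0, 0110, B#)
  read 0, top B: go to q_1, push YY → (q_1, 110, YY#)
  ε-move, top Y: go to q_1, push BY → (q_1, 110, BYY#)
  read 1, top B: go to q_0, push YB → (q_0, 10, YBYY#)
  read 1, top Y: go to q_0, push ε → (q_0, 0, BYY#)
  read 0, top B: go to q_1, push YY → (q_1, ε, YYYY#)
  ε-move, top Y: go to q_1, push BY → (q_1, ε, BYYYY#)
All input consumed in state q_1 with stack BYYYY#.

BYYYY#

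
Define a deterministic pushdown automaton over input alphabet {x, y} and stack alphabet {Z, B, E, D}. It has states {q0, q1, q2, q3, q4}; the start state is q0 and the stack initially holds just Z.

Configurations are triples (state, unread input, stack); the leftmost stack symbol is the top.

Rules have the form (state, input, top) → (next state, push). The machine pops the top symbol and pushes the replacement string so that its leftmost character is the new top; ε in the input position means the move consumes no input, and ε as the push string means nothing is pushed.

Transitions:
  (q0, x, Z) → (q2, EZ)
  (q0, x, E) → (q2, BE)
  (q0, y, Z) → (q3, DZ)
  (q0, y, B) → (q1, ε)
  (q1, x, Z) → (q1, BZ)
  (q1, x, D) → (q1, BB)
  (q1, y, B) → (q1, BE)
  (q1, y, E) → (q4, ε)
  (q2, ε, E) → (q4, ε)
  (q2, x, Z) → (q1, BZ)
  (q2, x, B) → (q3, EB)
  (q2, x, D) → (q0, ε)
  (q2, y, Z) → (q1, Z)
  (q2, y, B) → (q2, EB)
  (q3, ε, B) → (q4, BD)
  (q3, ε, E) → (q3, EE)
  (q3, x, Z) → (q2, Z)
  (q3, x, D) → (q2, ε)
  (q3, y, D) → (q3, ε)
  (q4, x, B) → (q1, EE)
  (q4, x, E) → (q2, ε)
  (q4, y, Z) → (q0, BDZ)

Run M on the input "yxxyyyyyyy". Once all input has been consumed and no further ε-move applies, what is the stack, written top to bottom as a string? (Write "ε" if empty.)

BEEEEEEEZ

(q0, yxxyyyyyyy, Z)
  read y, top Z: go to q3, push DZ → (q3, xxyyyyyyy, DZ)
  read x, top D: go to q2, push ε → (q2, xyyyyyyy, Z)
  read x, top Z: go to q1, push BZ → (q1, yyyyyyy, BZ)
  read y, top B: go to q1, push BE → (q1, yyyyyy, BEZ)
  read y, top B: go to q1, push BE → (q1, yyyyy, BEEZ)
  read y, top B: go to q1, push BE → (q1, yyyy, BEEEZ)
  read y, top B: go to q1, push BE → (q1, yyy, BEEEEZ)
  read y, top B: go to q1, push BE → (q1, yy, BEEEEEZ)
  read y, top B: go to q1, push BE → (q1, y, BEEEEEEZ)
  read y, top B: go to q1, push BE → (q1, ε, BEEEEEEEZ)
All input consumed in state q1 with stack BEEEEEEEZ.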